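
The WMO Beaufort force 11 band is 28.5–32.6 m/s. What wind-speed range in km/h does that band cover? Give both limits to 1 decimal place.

28.5–32.6 m/s × 3.6 = 102.6–117.4 km/h.

102.6 to 117.4 km/h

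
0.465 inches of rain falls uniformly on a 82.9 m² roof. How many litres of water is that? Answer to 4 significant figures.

979.1 litres

Depth: 0.465 in × 25.4 = 11.811 mm.
1 mm over 1 m² is 1 L, so volume = 11.811 × 82.9 = 979.1319 L ≈ 979.1 L.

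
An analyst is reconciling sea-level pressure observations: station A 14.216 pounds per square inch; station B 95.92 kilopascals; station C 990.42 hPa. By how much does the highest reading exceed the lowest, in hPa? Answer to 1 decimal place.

station A: 14.216 psi = 980.159 hPa.
station B: 95.92 kPa = 959.200 hPa.
Spread: 990.420 − 959.200 = 31.2 hPa.

31.2 hPa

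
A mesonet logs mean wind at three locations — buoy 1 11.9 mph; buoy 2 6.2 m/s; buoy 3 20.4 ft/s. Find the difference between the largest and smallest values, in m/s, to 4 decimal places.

0.8981 m/s

buoy 1: 11.9 mph = 5.319776 m/s.
buoy 3: 20.4 ft/s = 6.217920 m/s.
Spread: 6.217920 − 5.319776 = 0.8981 m/s.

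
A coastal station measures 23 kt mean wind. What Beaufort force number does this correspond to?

Beaufort force 6

23 kt lies in the Beaufort 6 band (strong breeze, 22–27 kt).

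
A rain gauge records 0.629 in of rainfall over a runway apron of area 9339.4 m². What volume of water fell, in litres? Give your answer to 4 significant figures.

Depth: 0.629 in × 25.4 = 15.9766 mm.
1 mm over 1 m² is 1 L, so volume = 15.9766 × 9339.4 = 149211.86 L ≈ 149200 L.

149200 litres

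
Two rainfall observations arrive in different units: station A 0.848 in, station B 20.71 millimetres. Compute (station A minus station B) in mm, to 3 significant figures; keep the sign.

station A: 0.848 in = 21.53920 mm.
Difference: 21.53920 − 20.71000 = 0.829 mm.

0.829 mm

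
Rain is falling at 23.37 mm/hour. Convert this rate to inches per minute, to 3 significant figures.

0.0153 in/minute

23.37 mm/hour × 0.0393701 in/mm × 0.0166667 hour/minute = 0.0153 in/minute.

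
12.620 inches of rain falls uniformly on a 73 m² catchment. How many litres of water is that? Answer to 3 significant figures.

Depth: 12.620 in × 25.4 = 320.548 mm.
1 mm over 1 m² is 1 L, so volume = 320.548 × 73 = 23400.004 L ≈ 23400 L.

23400 litres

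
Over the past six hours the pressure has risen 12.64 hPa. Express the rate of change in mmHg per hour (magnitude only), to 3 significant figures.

1.58 mmHg per hour

12.64 hPa / 6 h × 0.750062 mmHg/hPa = 1.58 mmHg/h.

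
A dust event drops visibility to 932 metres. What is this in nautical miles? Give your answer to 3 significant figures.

1 m = 0.000539957 nmi, so 932 × 0.000539957 = 0.503 nmi.

0.503 nmi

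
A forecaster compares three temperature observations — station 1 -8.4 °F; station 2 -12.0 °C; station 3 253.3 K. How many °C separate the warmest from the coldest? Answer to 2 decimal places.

station 1: -8.4 °F = -22.444 °C.
station 3: 253.3 K = -19.850 °C.
Spread: (-12.000) − (-22.444) = 10.444 °C.

10.44 °C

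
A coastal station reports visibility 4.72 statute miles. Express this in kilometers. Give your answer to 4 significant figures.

1 SM = 1.60934 km, so 4.72 × 1.60934 = 7.596 km.

7.596 km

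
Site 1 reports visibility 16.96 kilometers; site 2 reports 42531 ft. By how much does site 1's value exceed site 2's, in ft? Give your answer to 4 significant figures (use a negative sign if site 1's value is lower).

13110 ft

site 1: 16.96 km = 55643.04 ft.
Difference: 55643.04 − 42531.00 = 13110 ft.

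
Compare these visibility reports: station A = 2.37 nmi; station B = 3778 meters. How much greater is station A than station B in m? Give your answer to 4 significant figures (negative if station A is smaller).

611.2 m

station A: 2.37 nmi = 4389.240 m.
Difference: 4389.240 − 3778.000 = 611.2 m.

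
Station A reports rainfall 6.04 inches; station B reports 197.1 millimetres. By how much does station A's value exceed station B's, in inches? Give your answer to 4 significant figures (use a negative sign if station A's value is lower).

station B: 197.1 mm = 7.75984 in.
Difference: 6.04000 − 7.75984 = -1.720 in.

-1.720 in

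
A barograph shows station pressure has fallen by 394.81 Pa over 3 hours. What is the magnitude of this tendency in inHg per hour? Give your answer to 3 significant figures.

0.0389 inHg per hour

394.81 Pa / 3 h × 0.0002953 inHg/Pa = 0.0389 inHg/h.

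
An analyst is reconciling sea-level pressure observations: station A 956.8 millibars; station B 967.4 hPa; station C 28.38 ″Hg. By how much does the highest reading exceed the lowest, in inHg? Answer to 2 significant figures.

0.31 inHg

station A: 956.8 mb = 28.2543 inHg.
station B: 967.4 hPa = 28.5673 inHg.
Spread: 28.5673 − 28.2543 = 0.31 inHg.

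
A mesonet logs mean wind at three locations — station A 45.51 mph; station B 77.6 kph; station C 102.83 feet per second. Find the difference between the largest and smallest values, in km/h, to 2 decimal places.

station A: 45.51 mph = 73.2412 km/h.
station C: 102.83 ft/s = 112.8333 km/h.
Spread: 112.8333 − 73.2412 = 39.59 km/h.

39.59 km/h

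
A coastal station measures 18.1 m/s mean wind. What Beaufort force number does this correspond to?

Beaufort force 8

18.1 m/s lies in the Beaufort 8 band (gale, 17.2–20.7 m/s).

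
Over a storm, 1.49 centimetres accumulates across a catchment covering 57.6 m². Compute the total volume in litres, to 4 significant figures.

Depth: 1.49 cm × 10 = 14.9 mm.
1 mm over 1 m² is 1 L, so volume = 14.9 × 57.6 = 858.24 L ≈ 858.2 L.

858.2 litres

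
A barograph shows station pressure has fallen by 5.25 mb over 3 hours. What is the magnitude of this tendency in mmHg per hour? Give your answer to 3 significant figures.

1.31 mmHg per hour

5.25 mb / 3 h × 0.750062 mmHg/mb = 1.31 mmHg/h.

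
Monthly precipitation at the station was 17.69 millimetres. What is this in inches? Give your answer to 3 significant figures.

1 mm = 0.0393701 in, so 17.69 × 0.0393701 = 0.696 in.

0.696 in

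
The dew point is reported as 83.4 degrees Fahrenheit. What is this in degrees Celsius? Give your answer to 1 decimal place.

°C = (°F − 32) × 5/9 = (83.4 − 32) / 1.8 = 28.6 °C.

28.6 °C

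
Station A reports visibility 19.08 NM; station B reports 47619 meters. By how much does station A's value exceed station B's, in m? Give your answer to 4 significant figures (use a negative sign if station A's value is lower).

-12280 m

station A: 19.08 nmi = 35336.16 m.
Difference: 35336.16 − 47619.00 = -12280 m.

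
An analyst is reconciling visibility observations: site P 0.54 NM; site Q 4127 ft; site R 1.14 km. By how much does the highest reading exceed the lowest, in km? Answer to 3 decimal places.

0.258 km

site P: 0.54 nmi = 1.00008 km.
site Q: 4127 ft = 1.25791 km.
Spread: 1.25791 − 1.00008 = 0.258 km.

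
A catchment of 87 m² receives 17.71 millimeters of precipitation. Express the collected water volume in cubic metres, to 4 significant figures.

1 mm over 1 m² is 1 L, so volume = 17.71 × 87 = 1540.77 L = 1.541 m³.

1.541 cubic metres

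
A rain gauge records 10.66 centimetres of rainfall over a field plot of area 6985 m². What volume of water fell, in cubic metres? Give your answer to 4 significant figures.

Depth: 10.66 cm × 10 = 106.6 mm.
1 mm over 1 m² is 1 L, so volume = 106.6 × 6985 = 744601 L = 744.6 m³.

744.6 cubic metres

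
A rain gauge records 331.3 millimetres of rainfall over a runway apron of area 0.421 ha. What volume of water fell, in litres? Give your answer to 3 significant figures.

1390000 litres

Area: 0.421 ha = 4210 m².
1 mm over 1 m² is 1 L, so volume = 331.3 × 4210 = 1394773 L ≈ 1390000 L.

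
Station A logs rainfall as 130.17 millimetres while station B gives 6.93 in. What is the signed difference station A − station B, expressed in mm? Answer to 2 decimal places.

-45.85 mm

station B: 6.93 in = 176.0220 mm.
Difference: 130.1700 − 176.0220 = -45.85 mm.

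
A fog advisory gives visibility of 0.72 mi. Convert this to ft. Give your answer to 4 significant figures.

3802 ft

1 SM = 5280 ft, so 0.72 × 5280 = 3802 ft.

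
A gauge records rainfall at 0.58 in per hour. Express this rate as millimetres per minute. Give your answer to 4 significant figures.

0.2455 mm/minute

0.58 in/hour × 25.4 mm/in × 0.0166667 hour/minute = 0.2455 mm/minute.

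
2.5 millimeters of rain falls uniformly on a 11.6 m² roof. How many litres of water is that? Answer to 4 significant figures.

1 mm over 1 m² is 1 L, so volume = 2.5 × 11.6 = 29 L ≈ 29.00 L.

29.00 litres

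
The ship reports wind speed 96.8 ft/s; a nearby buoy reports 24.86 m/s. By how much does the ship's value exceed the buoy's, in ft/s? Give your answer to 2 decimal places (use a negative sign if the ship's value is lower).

15.24 ft/s

the buoy: 24.86 m/s = 81.5617 ft/s.
Difference: 96.8000 − 81.5617 = 15.24 ft/s.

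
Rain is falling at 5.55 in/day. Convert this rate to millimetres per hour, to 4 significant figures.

5.874 mm/hour

5.55 in/day × 25.4 mm/in × 0.0416667 day/hour = 5.874 mm/hour.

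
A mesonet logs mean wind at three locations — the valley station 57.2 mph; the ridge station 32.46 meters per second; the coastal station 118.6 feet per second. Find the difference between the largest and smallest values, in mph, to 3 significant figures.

the ridge station: 32.46 m/s = 72.611 mph.
the coastal station: 118.6 ft/s = 80.864 mph.
Spread: 80.864 − 57.200 = 23.7 mph.

23.7 mph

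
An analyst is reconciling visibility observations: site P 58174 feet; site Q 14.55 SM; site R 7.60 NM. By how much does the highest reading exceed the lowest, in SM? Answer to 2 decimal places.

site P: 58174 ft = 11.0178 SM.
site R: 7.60 nmi = 8.7459 SM.
Spread: 14.5500 − 8.7459 = 5.80 SM.

5.80 SM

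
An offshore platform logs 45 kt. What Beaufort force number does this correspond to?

Beaufort force 9

45 kt lies in the Beaufort 9 band (strong gale, 41–47 kt).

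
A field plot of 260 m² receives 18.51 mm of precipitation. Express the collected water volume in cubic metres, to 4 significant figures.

4.813 cubic metres

1 mm over 1 m² is 1 L, so volume = 18.51 × 260 = 4812.6 L = 4.813 m³.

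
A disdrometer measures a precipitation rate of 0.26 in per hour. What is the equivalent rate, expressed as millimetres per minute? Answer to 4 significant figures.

0.1101 mm/minute

0.26 in/hour × 25.4 mm/in × 0.0166667 hour/minute = 0.1101 mm/minute.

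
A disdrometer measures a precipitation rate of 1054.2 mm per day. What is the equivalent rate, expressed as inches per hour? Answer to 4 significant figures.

1054.2 mm/day × 0.0393701 in/mm × 0.0416667 day/hour = 1.729 in/hour.

1.729 in/hour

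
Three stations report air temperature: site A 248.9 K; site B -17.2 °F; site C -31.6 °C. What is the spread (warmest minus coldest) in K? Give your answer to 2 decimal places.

site A: 248.9 K = -24.250 °C.
site B: -17.2 °F = -27.333 °C.
Spread: (-24.250) − (-31.600) = 7.350 °C.

7.35 K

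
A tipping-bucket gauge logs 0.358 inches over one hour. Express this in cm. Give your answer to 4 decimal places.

0.9093 cm

1 in = 2.54 cm, so 0.358 × 2.54 = 0.9093 cm.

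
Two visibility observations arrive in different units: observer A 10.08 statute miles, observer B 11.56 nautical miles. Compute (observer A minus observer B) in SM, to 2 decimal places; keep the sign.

observer B: 11.56 nmi = 13.3030 SM.
Difference: 10.0800 − 13.3030 = -3.22 SM.

-3.22 SM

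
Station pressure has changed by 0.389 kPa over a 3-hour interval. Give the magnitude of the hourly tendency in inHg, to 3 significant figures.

0.0383 inHg per hour

0.389 kPa / 3 h × 0.2953 inHg/kPa = 0.0383 inHg/h.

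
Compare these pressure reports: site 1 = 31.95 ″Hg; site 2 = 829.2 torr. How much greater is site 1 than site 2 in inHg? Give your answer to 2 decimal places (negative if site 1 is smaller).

-0.70 inHg

site 2: 829.2 mmHg = 32.6457 inHg.
Difference: 31.9500 − 32.6457 = -0.70 inHg.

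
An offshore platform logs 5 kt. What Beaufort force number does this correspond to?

5 kt lies in the Beaufort 2 band (light breeze, 4–6 kt).

Beaufort force 2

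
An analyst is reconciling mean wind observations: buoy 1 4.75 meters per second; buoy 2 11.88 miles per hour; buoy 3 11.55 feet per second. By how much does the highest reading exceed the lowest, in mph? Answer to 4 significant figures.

buoy 1: 4.75 m/s = 10.62545 mph.
buoy 3: 11.55 ft/s = 7.87500 mph.
Spread: 11.88000 − 7.87500 = 4.005 mph.

4.005 mph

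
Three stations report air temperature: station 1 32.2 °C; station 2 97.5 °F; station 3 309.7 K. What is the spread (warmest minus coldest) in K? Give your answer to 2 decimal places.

4.35 K

station 2: 97.5 °F = 36.389 °C.
station 3: 309.7 K = 36.550 °C.
Spread: 36.550 − 32.200 = 4.350 °C.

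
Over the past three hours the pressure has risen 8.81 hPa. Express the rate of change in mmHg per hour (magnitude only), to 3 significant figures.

8.81 hPa / 3 h × 0.750062 mmHg/hPa = 2.20 mmHg/h.

2.20 mmHg per hour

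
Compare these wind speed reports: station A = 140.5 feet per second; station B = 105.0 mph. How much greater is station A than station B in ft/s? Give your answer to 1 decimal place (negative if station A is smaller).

-13.5 ft/s

station B: 105.0 mph = 154.000 ft/s.
Difference: 140.500 − 154.000 = -13.5 ft/s.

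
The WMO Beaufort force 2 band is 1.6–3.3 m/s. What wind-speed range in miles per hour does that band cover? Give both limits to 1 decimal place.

1.6–3.3 m/s × 2.237 = 3.6–7.4 mph.

3.6 to 7.4 mph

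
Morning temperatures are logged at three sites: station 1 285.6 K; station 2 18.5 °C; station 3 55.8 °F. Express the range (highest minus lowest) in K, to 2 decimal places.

6.05 K

station 1: 285.6 K = 12.450 °C.
station 3: 55.8 °F = 13.222 °C.
Spread: 18.500 − 12.450 = 6.050 °C.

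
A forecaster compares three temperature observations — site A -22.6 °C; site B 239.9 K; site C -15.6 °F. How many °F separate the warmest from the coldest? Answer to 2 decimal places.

site B: 239.9 K = -33.250 °C.
site C: -15.6 °F = -26.444 °C.
Spread: (-22.600) − (-33.250) = 10.650 °C = 19.17 °F.

19.17 °F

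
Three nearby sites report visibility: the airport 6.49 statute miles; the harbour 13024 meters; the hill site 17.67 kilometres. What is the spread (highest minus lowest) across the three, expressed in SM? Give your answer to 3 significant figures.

the harbour: 13024 m = 8.0927 SM.
the hill site: 17.67 km = 10.9796 SM.
Spread: 10.9796 − 6.4900 = 4.49 SM.

4.49 SM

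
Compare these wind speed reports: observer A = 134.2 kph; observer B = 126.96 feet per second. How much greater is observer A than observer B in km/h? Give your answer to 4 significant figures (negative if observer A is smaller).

observer B: 126.96 ft/s = 139.31067 km/h.
Difference: 134.20000 − 139.31067 = -5.111 km/h.

-5.111 km/h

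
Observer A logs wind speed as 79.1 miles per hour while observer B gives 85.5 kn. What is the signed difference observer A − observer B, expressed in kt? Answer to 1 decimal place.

-16.8 kt

observer A: 79.1 mph = 68.736 kt.
Difference: 68.736 − 85.500 = -16.8 kt.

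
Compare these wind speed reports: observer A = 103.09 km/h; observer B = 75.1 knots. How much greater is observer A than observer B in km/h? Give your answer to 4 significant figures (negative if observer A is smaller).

-36.00 km/h

observer B: 75.1 kt = 139.0852 km/h.
Difference: 103.0900 − 139.0852 = -36.00 km/h.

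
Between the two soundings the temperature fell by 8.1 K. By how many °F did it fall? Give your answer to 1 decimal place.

Converting a difference, only the 9/5 scale factor applies: Δ°F = 8.1 × 1.8 = 14.6 °F.

14.6 °F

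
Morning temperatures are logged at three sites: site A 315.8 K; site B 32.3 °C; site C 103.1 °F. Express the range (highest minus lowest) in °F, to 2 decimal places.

site A: 315.8 K = 42.650 °C.
site C: 103.1 °F = 39.500 °C.
Spread: 42.650 − 32.300 = 10.350 °C = 18.63 °F.

18.63 °F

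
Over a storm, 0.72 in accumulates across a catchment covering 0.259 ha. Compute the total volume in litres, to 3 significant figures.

47400 litres

Depth: 0.72 in × 25.4 = 18.288 mm.
Area: 0.259 ha = 2590 m².
1 mm over 1 m² is 1 L, so volume = 18.288 × 2590 = 47365.92 L ≈ 47400 L.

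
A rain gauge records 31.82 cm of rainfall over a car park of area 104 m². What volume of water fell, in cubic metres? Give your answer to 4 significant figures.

33.09 cubic metres

Depth: 31.82 cm × 10 = 318.2 mm.
1 mm over 1 m² is 1 L, so volume = 318.2 × 104 = 33092.8 L = 33.09 m³.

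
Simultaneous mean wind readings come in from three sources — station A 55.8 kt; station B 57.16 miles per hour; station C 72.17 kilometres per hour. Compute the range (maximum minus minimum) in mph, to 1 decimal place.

station A: 55.8 kt = 64.213 mph.
station C: 72.17 km/h = 44.844 mph.
Spread: 64.213 − 44.844 = 19.4 mph.

19.4 mph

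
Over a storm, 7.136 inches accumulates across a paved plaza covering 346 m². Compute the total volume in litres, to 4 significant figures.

Depth: 7.136 in × 25.4 = 181.2544 mm.
1 mm over 1 m² is 1 L, so volume = 181.2544 × 346 = 62714.022 L ≈ 62710 L.

62710 litres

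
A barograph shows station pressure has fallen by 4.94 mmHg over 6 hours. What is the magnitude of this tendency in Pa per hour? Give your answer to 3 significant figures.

110 Pa per hour

4.94 mmHg / 6 h × 133.322 Pa/mmHg = 110 Pa/h.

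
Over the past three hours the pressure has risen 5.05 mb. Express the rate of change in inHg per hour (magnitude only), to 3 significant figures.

5.05 mb / 3 h × 0.02953 inHg/mb = 0.0497 inHg/h.

0.0497 inHg per hour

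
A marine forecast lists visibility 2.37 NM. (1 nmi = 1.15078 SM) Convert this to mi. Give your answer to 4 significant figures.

2.727 SM

1 nmi = 1.15078 SM, so 2.37 × 1.15078 = 2.727 SM.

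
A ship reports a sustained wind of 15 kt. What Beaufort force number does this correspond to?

Beaufort force 4

15 kt lies in the Beaufort 4 band (moderate breeze, 11–16 kt).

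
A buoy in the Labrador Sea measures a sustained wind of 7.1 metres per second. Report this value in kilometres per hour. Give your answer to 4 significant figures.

1 m/s = 3.6 km/h, so 7.1 × 3.6 = 25.56 km/h.

25.56 km/h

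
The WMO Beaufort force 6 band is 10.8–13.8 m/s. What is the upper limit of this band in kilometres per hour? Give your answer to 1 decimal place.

10.8–13.8 m/s × 3.6 = 38.9–49.7 km/h.

49.7 km/h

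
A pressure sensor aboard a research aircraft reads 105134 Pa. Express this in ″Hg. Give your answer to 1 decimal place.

1 Pa = 0.0002953 inHg, so 105134 × 0.0002953 = 31.0 inHg.

31.0 inHg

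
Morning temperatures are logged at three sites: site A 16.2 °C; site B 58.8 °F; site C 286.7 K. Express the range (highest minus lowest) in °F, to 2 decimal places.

4.77 °F

site B: 58.8 °F = 14.889 °C.
site C: 286.7 K = 13.550 °C.
Spread: 16.200 − 13.550 = 2.650 °C = 4.77 °F.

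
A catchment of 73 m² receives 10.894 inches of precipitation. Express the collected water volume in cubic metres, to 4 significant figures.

Depth: 10.894 in × 25.4 = 276.7076 mm.
1 mm over 1 m² is 1 L, so volume = 276.7076 × 73 = 20199.655 L = 20.20 m³.

20.20 cubic metres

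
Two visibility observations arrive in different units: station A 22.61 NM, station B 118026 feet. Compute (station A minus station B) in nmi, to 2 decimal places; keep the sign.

station B: 118026 ft = 19.4246 nmi.
Difference: 22.6100 − 19.4246 = 3.19 nmi.

3.19 nmi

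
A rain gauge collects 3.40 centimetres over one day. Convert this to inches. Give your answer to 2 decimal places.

1 cm = 0.393701 in, so 3.40 × 0.393701 = 1.34 in.

1.34 in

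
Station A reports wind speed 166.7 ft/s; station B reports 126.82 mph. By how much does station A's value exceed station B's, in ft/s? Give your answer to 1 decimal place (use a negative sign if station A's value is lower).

-19.3 ft/s

station B: 126.82 mph = 186.003 ft/s.
Difference: 166.700 − 186.003 = -19.3 ft/s.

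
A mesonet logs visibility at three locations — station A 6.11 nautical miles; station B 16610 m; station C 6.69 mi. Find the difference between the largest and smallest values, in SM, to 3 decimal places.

station A: 6.11 nmi = 7.03126 SM.
station B: 16610 m = 10.32098 SM.
Spread: 10.32098 − 6.69000 = 3.631 SM.

3.631 SM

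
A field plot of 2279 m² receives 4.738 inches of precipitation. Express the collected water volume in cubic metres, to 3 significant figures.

Depth: 4.738 in × 25.4 = 120.3452 mm.
1 mm over 1 m² is 1 L, so volume = 120.3452 × 2279 = 274266.71 L = 274 m³.

274 cubic metres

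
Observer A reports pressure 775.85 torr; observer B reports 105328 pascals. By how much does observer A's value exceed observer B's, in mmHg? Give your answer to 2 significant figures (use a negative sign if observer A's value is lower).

-14 mmHg

observer B: 105328 Pa = 790.02 mmHg.
Difference: 775.85 − 790.02 = -14 mmHg.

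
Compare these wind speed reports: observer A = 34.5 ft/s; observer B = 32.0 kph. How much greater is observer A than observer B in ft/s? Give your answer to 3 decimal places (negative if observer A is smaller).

observer B: 32.0 km/h = 29.16302 ft/s.
Difference: 34.50000 − 29.16302 = 5.337 ft/s.

5.337 ft/s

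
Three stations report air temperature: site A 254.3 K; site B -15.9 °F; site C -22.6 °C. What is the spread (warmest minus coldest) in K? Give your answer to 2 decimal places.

7.76 K

site A: 254.3 K = -18.850 °C.
site B: -15.9 °F = -26.611 °C.
Spread: (-18.850) − (-26.611) = 7.761 °C.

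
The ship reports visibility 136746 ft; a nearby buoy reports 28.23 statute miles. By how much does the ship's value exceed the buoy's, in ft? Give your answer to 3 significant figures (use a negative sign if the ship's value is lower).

the buoy: 28.23 SM = 149054.40 ft.
Difference: 136746.00 − 149054.40 = -12300 ft.

-12300 ft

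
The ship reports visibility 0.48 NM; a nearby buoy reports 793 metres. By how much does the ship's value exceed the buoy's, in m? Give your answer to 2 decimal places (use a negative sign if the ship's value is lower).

95.96 m

the ship: 0.48 nmi = 888.9600 m.
Difference: 888.9600 − 793.0000 = 95.96 m.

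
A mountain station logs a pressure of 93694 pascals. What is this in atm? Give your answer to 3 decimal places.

1 Pa = 9.86923e-06 atm, so 93694 × 9.86923e-06 = 0.925 atm.

0.925 atm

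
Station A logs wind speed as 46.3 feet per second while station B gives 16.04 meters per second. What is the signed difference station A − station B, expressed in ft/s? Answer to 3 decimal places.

station B: 16.04 m/s = 52.62467 ft/s.
Difference: 46.30000 − 52.62467 = -6.325 ft/s.

-6.325 ft/s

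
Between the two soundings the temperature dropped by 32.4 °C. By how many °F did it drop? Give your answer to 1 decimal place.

58.3 °F

For a temperature change the 32° offset cancels: Δ°F = 32.4 × 1.8 = 58.3 °F.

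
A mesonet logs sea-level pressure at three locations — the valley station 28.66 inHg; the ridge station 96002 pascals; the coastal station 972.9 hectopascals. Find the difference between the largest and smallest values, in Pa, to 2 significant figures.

the valley station: 28.66 inHg = 97053.91 Pa.
the coastal station: 972.9 hPa = 97290.00 Pa.
Spread: 97290.00 − 96002.00 = 1300 Pa.

1300 Pa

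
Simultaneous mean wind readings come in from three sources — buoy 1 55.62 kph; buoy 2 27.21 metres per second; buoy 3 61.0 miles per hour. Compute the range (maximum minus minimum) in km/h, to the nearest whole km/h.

43 km/h

buoy 2: 27.21 m/s = 97.96 km/h.
buoy 3: 61.0 mph = 98.17 km/h.
Spread: 98.17 − 55.62 = 43 km/h.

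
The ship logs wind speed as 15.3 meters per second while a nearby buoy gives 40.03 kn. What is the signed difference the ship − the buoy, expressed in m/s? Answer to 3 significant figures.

the buoy: 40.03 kt = 20.5932 m/s.
Difference: 15.3000 − 20.5932 = -5.29 m/s.

-5.29 m/s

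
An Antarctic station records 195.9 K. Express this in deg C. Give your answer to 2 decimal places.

-77.25 °C

°C = 195.9 − 273.15 = -77.25 °C.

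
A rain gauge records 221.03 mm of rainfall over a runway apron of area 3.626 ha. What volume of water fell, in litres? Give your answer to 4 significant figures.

8015000 litres

Area: 3.626 ha = 36260 m².
1 mm over 1 m² is 1 L, so volume = 221.03 × 36260 = 8014547.8 L ≈ 8015000 L.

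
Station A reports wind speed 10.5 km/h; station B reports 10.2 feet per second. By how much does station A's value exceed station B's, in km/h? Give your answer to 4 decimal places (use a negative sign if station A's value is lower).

station B: 10.2 ft/s = 11.192256 km/h.
Difference: 10.500000 − 11.192256 = -0.6923 km/h.

-0.6923 km/h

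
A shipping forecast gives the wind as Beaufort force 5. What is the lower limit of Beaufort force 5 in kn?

17 kt

Beaufort 5 (fresh breeze) spans 17–21 knots.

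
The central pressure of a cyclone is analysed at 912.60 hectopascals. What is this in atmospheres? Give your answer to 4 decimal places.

0.9007 atm

1 hPa = 0.000986923 atm, so 912.60 × 0.000986923 = 0.9007 atm.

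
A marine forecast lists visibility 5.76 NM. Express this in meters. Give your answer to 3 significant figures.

10700 m

1 nmi = 1852 m, so 5.76 × 1852 = 10700 m.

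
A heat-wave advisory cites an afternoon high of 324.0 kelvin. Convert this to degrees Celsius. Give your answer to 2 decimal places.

50.85 °C

°C = 324.0 − 273.15 = 50.85 °C.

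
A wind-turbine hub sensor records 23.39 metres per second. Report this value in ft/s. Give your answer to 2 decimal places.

76.74 ft/s

1 m/s = 3.28084 ft/s, so 23.39 × 3.28084 = 76.74 ft/s.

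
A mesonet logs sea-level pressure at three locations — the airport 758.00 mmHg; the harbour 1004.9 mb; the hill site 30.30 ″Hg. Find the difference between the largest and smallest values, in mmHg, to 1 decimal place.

15.9 mmHg

the harbour: 1004.9 mb = 753.737 mmHg.
the hill site: 30.30 inHg = 769.620 mmHg.
Spread: 769.620 − 753.737 = 15.9 mmHg.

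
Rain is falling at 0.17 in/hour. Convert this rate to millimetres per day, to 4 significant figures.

103.6 mm/day

0.17 in/hour × 25.4 mm/in × 24 hour/day = 103.6 mm/day.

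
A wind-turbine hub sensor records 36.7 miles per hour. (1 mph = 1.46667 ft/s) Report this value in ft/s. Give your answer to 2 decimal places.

53.83 ft/s

1 mph = 1.46667 ft/s, so 36.7 × 1.46667 = 53.83 ft/s.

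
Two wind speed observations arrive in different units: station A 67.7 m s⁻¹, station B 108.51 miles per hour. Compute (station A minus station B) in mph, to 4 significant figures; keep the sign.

42.93 mph

station A: 67.7 m/s = 151.4406 mph.
Difference: 151.4406 − 108.5100 = 42.93 mph.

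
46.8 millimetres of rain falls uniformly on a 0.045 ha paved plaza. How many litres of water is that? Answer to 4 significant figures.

21060 litres

Area: 0.045 ha = 450 m².
1 mm over 1 m² is 1 L, so volume = 46.8 × 450 = 21060 L.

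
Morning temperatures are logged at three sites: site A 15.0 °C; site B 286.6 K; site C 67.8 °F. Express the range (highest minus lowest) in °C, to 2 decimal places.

site B: 286.6 K = 13.450 °C.
site C: 67.8 °F = 19.889 °C.
Spread: 19.889 − 13.450 = 6.439 °C.

6.44 °C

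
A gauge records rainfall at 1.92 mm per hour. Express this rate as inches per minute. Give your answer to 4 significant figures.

1.92 mm/hour × 0.0393701 in/mm × 0.0166667 hour/minute = 0.001260 in/minute.

0.001260 in/minute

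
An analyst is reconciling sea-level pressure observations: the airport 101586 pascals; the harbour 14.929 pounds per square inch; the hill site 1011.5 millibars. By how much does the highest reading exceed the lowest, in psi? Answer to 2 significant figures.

0.26 psi

the airport: 101586 Pa = 14.7338 psi.
the hill site: 1011.5 mb = 14.6706 psi.
Spread: 14.9290 − 14.6706 = 0.26 psi.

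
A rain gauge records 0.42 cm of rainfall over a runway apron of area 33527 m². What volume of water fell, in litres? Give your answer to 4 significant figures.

Depth: 0.42 cm × 10 = 4.2 mm.
1 mm over 1 m² is 1 L, so volume = 4.2 × 33527 = 140813.4 L ≈ 140800 L.

140800 litres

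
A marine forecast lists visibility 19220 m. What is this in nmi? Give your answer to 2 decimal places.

10.38 nmi

1 m = 0.000539957 nmi, so 19220 × 0.000539957 = 10.38 nmi.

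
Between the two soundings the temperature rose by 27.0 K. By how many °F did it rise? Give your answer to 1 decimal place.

For a temperature change the 32° offset cancels: Δ°F = 27.0 × 1.8 = 48.6 °F.

48.6 °F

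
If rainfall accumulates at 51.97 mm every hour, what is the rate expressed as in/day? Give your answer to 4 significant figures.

49.11 in/day

51.97 mm/hour × 0.0393701 in/mm × 24 hour/day = 49.11 in/day.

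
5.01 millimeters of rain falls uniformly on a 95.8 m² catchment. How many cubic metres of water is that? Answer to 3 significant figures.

0.480 cubic metres

1 mm over 1 m² is 1 L, so volume = 5.01 × 95.8 = 479.958 L = 0.480 m³.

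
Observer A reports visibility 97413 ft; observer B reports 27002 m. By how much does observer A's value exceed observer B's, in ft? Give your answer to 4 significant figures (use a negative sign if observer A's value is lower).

8824 ft

observer B: 27002 m = 88589.24 ft.
Difference: 97413.00 − 88589.24 = 8824 ft.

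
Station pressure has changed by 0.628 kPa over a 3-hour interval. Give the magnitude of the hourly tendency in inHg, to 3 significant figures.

0.628 kPa / 3 h × 0.2953 inHg/kPa = 0.0618 inHg/h.

0.0618 inHg per hour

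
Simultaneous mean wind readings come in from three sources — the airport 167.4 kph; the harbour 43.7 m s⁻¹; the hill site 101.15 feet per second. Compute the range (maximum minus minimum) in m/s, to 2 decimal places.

the airport: 167.4 km/h = 46.5000 m/s.
the hill site: 101.15 ft/s = 30.8305 m/s.
Spread: 46.5000 − 30.8305 = 15.67 m/s.

15.67 m/s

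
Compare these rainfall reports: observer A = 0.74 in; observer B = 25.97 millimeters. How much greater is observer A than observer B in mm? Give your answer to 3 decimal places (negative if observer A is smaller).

-7.174 mm

observer A: 0.74 in = 18.79600 mm.
Difference: 18.79600 − 25.97000 = -7.174 mm.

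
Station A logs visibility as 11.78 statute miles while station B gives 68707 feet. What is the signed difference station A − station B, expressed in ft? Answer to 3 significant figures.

station A: 11.78 SM = 62198.40 ft.
Difference: 62198.40 − 68707.00 = -6510 ft.

-6510 ft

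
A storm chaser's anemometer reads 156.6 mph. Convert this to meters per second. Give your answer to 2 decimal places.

1 mph = 0.44704 m/s, so 156.6 × 0.44704 = 70.01 m/s.

70.01 m/s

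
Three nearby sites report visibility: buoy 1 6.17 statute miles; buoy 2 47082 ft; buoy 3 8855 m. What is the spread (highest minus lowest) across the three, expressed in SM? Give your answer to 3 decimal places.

3.415 SM

buoy 2: 47082 ft = 8.91705 SM.
buoy 3: 8855 m = 5.50224 SM.
Spread: 8.91705 − 5.50224 = 3.415 SM.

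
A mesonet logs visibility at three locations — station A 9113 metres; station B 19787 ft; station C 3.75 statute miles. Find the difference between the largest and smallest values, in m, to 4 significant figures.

station B: 19787 ft = 6031.08 m.
station C: 3.75 SM = 6035.04 m.
Spread: 9113.00 − 6031.08 = 3082 m.

3082 m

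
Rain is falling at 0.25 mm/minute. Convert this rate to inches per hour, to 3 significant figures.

0.591 in/hour

0.25 mm/minute × 0.0393701 in/mm × 60 minute/hour = 0.591 in/hour.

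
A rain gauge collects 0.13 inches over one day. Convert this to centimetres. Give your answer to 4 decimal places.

1 in = 2.54 cm, so 0.13 × 2.54 = 0.3302 cm.

0.3302 cm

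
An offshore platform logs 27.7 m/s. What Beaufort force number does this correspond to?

27.7 m/s lies in the Beaufort 10 band (storm, 24.5–28.4 m/s).

Beaufort force 10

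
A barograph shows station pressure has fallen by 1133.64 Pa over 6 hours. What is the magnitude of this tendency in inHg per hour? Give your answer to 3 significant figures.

1133.64 Pa / 6 h × 0.0002953 inHg/Pa = 0.0558 inHg/h.

0.0558 inHg per hour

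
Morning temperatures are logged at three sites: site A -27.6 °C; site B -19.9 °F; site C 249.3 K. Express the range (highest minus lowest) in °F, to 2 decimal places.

8.97 °F

site B: -19.9 °F = -28.833 °C.
site C: 249.3 K = -23.850 °C.
Spread: (-23.850) − (-28.833) = 4.983 °C = 8.97 °F.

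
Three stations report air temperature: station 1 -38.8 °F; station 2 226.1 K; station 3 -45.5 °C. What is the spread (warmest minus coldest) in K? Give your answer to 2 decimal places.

7.72 K

station 1: -38.8 °F = -39.333 °C.
station 2: 226.1 K = -47.050 °C.
Spread: (-39.333) − (-47.050) = 7.717 °C.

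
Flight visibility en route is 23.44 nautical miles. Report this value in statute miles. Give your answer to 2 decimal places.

26.97 SM

1 nmi = 1.15078 SM, so 23.44 × 1.15078 = 26.97 SM.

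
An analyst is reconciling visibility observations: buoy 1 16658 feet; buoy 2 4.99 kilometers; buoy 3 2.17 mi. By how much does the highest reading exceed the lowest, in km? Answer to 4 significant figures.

buoy 1: 16658 ft = 5.07736 km.
buoy 3: 2.17 SM = 3.49228 km.
Spread: 5.07736 − 3.49228 = 1.585 km.

1.585 km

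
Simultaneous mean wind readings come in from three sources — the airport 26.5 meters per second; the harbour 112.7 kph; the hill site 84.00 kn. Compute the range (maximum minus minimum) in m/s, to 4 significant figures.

16.71 m/s

the harbour: 112.7 km/h = 31.3056 m/s.
the hill site: 84.00 kt = 43.2133 m/s.
Spread: 43.2133 − 26.5000 = 16.71 m/s.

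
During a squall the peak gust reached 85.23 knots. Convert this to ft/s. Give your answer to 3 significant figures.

1 kt = 1.68781 ft/s, so 85.23 × 1.68781 = 144 ft/s.

144 ft/s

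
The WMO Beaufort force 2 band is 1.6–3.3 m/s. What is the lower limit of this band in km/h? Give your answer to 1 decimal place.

5.8 km/h

1.6–3.3 m/s × 3.6 = 5.8–11.9 km/h.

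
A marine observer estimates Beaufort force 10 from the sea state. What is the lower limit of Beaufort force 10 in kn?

Beaufort 10 (storm) spans 48–55 knots.

48 kt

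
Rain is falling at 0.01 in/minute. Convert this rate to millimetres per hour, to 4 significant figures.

15.24 mm/hour

0.01 in/minute × 25.4 mm/in × 60 minute/hour = 15.24 mm/hour.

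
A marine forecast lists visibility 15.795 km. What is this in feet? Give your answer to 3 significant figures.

1 km = 3280.84 ft, so 15.795 × 3280.84 = 51800 ft.

51800 ft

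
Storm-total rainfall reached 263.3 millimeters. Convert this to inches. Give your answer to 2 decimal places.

10.37 in

1 mm = 0.0393701 in, so 263.3 × 0.0393701 = 10.37 in.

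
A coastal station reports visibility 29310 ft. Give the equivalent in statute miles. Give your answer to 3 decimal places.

1 ft = 0.000189394 SM, so 29310 × 0.000189394 = 5.551 SM.

5.551 SM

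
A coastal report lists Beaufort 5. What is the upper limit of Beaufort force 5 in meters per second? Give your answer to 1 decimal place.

Beaufort 5 (fresh breeze) spans 8.0–10.7 m/s.

10.7 m/s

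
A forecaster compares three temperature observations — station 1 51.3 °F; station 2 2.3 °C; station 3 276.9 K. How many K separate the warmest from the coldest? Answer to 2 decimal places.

8.42 K

station 1: 51.3 °F = 10.722 °C.
station 3: 276.9 K = 3.750 °C.
Spread: 10.722 − 2.300 = 8.422 °C.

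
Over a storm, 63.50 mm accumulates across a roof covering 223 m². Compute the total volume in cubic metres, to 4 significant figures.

1 mm over 1 m² is 1 L, so volume = 63.5 × 223 = 14160.5 L = 14.16 m³.

14.16 cubic metres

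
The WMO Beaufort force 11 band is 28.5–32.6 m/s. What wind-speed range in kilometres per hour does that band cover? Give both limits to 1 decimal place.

28.5–32.6 m/s × 3.6 = 102.6–117.4 km/h.

102.6 to 117.4 km/h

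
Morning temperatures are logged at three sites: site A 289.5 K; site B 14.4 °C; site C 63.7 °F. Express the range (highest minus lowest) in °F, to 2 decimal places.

5.78 °F

site A: 289.5 K = 16.350 °C.
site C: 63.7 °F = 17.611 °C.
Spread: 17.611 − 14.400 = 3.211 °C = 5.78 °F.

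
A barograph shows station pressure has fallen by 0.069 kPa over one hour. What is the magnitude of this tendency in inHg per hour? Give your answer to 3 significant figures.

0.069 kPa / 1 h × 0.2953 inHg/kPa = 0.0204 inHg/h.

0.0204 inHg per hour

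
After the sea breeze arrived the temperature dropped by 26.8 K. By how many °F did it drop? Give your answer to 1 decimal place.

A change of 1 °C equals a change of 1.8 °F: Δ°F = 26.8 × 1.8 = 48.2 °F.

48.2 °F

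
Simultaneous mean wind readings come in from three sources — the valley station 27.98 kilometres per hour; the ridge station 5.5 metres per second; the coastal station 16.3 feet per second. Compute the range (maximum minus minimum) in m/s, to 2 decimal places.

the valley station: 27.98 km/h = 7.7722 m/s.
the coastal station: 16.3 ft/s = 4.9682 m/s.
Spread: 7.7722 − 4.9682 = 2.80 m/s.

2.80 m/s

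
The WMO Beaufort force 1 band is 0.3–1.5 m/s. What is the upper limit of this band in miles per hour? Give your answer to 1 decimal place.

0.3–1.5 m/s × 2.237 = 0.7–3.4 mph.

3.4 mph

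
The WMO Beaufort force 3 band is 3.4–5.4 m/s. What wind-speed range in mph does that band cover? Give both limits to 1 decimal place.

7.6 to 12.1 mph

3.4–5.4 m/s × 2.237 = 7.6–12.1 mph.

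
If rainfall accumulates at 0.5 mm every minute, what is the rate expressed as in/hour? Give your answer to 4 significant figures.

1.181 in/hour

0.5 mm/minute × 0.0393701 in/mm × 60 minute/hour = 1.181 in/hour.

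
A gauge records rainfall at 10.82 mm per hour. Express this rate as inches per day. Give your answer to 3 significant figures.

10.82 mm/hour × 0.0393701 in/mm × 24 hour/day = 10.2 in/day.

10.2 in/day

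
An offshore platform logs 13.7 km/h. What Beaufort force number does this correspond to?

13.7 km/h = 3.8 m/s, which is Beaufort 3 (gentle breeze, 3.4–5.4 m/s).

Beaufort force 3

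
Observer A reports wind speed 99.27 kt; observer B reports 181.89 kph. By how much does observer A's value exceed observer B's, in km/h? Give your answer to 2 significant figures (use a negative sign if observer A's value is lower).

2.0 km/h

observer A: 99.27 kt = 183.848 km/h.
Difference: 183.848 − 181.890 = 2.0 km/h.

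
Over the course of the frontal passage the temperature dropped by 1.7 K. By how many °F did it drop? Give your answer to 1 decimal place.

3.1 °F

A change of 1 °C equals a change of 1.8 °F: Δ°F = 1.7 × 1.8 = 3.1 °F.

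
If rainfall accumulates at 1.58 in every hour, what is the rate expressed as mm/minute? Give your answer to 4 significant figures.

1.58 in/hour × 25.4 mm/in × 0.0166667 hour/minute = 0.6689 mm/minute.

0.6689 mm/minute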